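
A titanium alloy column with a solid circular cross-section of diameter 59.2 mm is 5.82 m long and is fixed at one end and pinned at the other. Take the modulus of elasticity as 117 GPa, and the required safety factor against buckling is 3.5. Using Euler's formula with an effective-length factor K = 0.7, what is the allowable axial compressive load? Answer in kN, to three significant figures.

P_allow = 12.0 kN

I = πd⁴/64 = π×59.2⁴/64 = 602900 mm⁴.
Effective length L_e = KL = 0.7×5.82 m = 4074 mm.
Euler critical load P_cr = π²EI/L_e² = π²×117000×602900/4074² = 41950 N.
P_allow = P_cr/n = 41950/3.5 = 11980 N.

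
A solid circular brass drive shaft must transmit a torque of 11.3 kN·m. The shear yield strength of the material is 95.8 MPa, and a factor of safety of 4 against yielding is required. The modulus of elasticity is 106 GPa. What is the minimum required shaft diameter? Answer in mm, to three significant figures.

d = 134 mm

Allowable shear stress τ_allow = 95.8/4 = 23.95 MPa.
For a solid shaft τ = 16T/(πd³), so d³ = 16T/(π τ_allow) = 16×1.1300×10^7/(π×23.95) = 2.403×10^6 mm³.
d = (2.403×10^6)^(1/3) = 133.9 mm.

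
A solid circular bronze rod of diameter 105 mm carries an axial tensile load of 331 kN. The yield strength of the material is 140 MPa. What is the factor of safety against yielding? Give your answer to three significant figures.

n = 3.66

A = πd²/4 = 8659 mm².
σ = F/A = 331000/8659 = 38.23 MPa.
n = 140/38.23 = 3.662.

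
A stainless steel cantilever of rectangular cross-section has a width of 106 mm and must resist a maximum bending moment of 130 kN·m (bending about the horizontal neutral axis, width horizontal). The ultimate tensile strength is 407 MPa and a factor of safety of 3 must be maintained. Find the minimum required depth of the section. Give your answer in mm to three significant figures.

h = 233 mm

σ_allow = 407/3 = 135.7 MPa.
For a rectangular section σ = 6M/(bh²), so h² = 6M/(b σ_allow) = 6×1.3000×10^8/(106×135.7) = 54240 mm².
h = 232.9 mm.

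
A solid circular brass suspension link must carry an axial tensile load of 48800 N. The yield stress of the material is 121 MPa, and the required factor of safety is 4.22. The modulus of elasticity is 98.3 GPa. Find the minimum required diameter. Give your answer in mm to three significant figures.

d = 46.6 mm

Allowable stress σ_allow = 121/4.22 = 28.67 MPa.
Required area A = F/σ_allow = 48800/28.67 = 1702 mm².
A = πd²/4 → d = √(4A/π) = 46.55 mm.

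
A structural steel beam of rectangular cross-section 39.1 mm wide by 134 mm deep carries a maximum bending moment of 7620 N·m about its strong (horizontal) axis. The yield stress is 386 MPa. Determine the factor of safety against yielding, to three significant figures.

Section modulus S = bh²/6 = 39.1×134²/6 = 117000 mm³.
σ = M/S = 7620000/117000 = 65.12 MPa.
n = 386/65.12 = 5.927.

n = 5.93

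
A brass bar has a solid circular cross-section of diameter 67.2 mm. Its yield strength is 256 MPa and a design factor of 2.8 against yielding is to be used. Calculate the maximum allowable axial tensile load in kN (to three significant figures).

F_allow = 324 kN

σ_allow = 256/2.8 = 91.43 MPa.
A = πd²/4 = π×67.2²/4 = 3547 mm².
F_allow = σ_allow × A = 91.43×3547 = 324300 N.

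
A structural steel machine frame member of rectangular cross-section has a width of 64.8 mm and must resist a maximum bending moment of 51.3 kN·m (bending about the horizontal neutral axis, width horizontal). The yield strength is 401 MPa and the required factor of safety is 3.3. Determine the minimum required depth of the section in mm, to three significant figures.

σ_allow = 401/3.3 = 121.5 MPa.
For a rectangular section σ = 6M/(bh²), so h² = 6M/(b σ_allow) = 6×5.1300×10^7/(64.8×121.5) = 39090 mm².
h = 197.7 mm.

h = 198 mm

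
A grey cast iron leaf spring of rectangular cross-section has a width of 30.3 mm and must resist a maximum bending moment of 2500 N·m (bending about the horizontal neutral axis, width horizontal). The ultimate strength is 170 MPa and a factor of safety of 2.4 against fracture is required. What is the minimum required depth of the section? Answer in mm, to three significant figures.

σ_allow = 170/2.4 = 70.83 MPa.
For a rectangular section σ = 6M/(bh²), so h² = 6M/(b σ_allow) = 6×2500000/(30.3×70.83) = 6989 mm².
h = 83.60 mm.

h = 83.6 mm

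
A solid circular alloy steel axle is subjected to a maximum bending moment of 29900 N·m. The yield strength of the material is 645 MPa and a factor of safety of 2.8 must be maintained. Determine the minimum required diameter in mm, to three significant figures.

d = 110 mm

σ_allow = 645/2.8 = 230.4 MPa.
For a solid circular section σ = 32M/(πd³), so d³ = 32M/(π σ_allow) = 32×2.9900×10^7/(π×230.4) = 1.322×10^6 mm³.
d = 109.8 mm.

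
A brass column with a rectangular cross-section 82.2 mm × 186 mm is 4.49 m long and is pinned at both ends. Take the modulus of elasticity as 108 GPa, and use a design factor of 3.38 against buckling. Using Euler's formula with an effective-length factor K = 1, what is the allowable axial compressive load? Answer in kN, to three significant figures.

Buckling occurs about the weak axis: I_min = h·b³/12 = 186×82.2³/12 = 8.609×10^6 mm⁴ (b = 82.2 mm is the smaller dimension).
Effective length L_e = KL = 1×4.49 m = 4490 mm.
Euler critical load P_cr = π²EI/L_e² = π²×108000×8.609×10^6/4490² = 455200 N.
P_allow = P_cr/n = 455200/3.38 = 134700 N.

P_allow = 135 kN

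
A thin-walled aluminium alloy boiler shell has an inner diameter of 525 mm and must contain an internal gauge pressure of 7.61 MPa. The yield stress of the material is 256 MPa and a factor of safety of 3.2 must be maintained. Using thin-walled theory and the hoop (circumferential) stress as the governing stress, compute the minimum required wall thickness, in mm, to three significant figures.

σ_allow = 256/3.2 = 80.00 MPa.
Hoop stress σ_h = pD/(2t), so t = pD/(2σ_allow) = 7.61×525/(2×80.00) = 24.97 mm.

t = 25.0 mm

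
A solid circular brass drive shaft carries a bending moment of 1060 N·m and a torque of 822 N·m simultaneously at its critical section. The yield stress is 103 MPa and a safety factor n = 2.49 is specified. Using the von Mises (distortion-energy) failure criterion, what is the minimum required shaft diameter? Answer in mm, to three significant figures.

d = 68.0 mm

σ_allow = σ_y/n = 103/2.49 = 41.37 MPa.
For a solid shaft σ_b = 32M/(πd³) and τ = 16T/(πd³), so the von Mises stress is σ' = (16/πd³)·√(4M²+3T²).
√(4M²+3T²) = √(4×(1.060×10^6)² + 3×(822000)²) = 2.554×10^6 N·mm.
d³ = 16×2.554×10^6/(π×41.37) = 314400 mm³.
d = 68.00 mm.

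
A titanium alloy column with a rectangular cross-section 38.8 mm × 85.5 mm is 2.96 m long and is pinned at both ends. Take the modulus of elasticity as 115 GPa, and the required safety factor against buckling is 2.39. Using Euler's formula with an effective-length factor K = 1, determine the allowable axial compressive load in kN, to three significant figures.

Buckling occurs about the weak axis: I_min = h·b³/12 = 85.5×38.8³/12 = 416200 mm⁴ (b = 38.8 mm is the smaller dimension).
Effective length L_e = KL = 1×2.96 m = 2960 mm.
Euler critical load P_cr = π²EI/L_e² = π²×115000×416200/2960² = 53910 N.
P_allow = P_cr/n = 53910/2.39 = 22560 N.

P_allow = 22.6 kN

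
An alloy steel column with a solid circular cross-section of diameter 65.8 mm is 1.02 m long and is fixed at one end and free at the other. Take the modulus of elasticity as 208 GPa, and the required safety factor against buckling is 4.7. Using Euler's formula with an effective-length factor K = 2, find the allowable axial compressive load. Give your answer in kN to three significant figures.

P_allow = 96.6 kN

I = πd⁴/64 = π×65.8⁴/64 = 920200 mm⁴.
Effective length L_e = KL = 2×1.02 m = 2040 mm.
Euler critical load P_cr = π²EI/L_e² = π²×208000×920200/2040² = 453900 N.
P_allow = P_cr/n = 453900/4.7 = 96580 N.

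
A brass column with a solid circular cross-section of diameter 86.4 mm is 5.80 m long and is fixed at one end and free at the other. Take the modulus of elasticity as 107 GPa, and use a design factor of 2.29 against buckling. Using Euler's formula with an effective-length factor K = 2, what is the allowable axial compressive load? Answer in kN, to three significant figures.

P_allow = 9.37 kN

I = πd⁴/64 = π×86.4⁴/64 = 2.735×10^6 mm⁴.
Effective length L_e = KL = 2×5.80 m = 11600 mm.
Euler critical load P_cr = π²EI/L_e² = π²×107000×2.735×10^6/11600² = 21470 N.
P_allow = P_cr/n = 21470/2.29 = 9375 N.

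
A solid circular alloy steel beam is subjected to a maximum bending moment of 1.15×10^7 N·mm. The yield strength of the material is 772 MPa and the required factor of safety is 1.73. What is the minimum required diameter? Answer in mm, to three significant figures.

σ_allow = 772/1.73 = 446.2 MPa.
For a solid circular section σ = 32M/(πd³), so d³ = 32M/(π σ_allow) = 32×1.1500×10^7/(π×446.2) = 262500 mm³.
d = 64.03 mm.

d = 64.0 mm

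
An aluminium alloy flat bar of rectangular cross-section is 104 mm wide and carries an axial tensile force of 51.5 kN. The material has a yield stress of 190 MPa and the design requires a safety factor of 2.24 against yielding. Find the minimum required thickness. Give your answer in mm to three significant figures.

t = 5.84 mm

σ_allow = 190/2.24 = 84.82 MPa.
Required area A = F/σ_allow = 51500/84.82 = 607.2 mm².
t = A/w = 607.2/104 = 5.838 mm.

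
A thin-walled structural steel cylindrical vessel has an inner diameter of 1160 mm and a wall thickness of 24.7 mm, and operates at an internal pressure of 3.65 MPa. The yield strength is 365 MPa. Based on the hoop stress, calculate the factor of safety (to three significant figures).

σ_h = pD/(2t) = 3.65×1160/(2×24.7) = 85.71 MPa.
n = 365/85.71 = 4.259.

n = 4.26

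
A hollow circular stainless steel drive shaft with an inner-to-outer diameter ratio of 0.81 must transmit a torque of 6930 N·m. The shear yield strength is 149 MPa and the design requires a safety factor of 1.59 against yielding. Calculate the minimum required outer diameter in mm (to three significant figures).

τ_allow = 149/1.59 = 93.71 MPa.
For a hollow shaft τ = 16T/[πd_o³(1−k⁴)] with k = 0.81, so 1−k⁴ = 0.5695.
d_o³ = 16T/[π τ_allow (1−k⁴)] = 16×6930000/(π×93.71×0.5695) = 661300 mm³.
d_o = 87.12 mm.

d_o = 87.1 mm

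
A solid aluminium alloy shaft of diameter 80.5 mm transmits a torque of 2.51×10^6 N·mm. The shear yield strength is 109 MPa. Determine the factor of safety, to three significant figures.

τ = 16T/(πd³) = 16×2510000/(π×80.5³) = 24.51 MPa.
n = τ_limit/τ = 109/24.51 = 4.448.

n = 4.45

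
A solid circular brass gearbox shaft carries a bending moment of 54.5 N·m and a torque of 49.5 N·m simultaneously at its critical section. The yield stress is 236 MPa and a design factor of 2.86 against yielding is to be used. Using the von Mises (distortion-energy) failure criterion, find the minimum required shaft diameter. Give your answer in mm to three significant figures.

σ_allow = σ_y/n = 236/2.86 = 82.52 MPa.
For a solid shaft σ_b = 32M/(πd³) and τ = 16T/(πd³), so the von Mises stress is σ' = (16/πd³)·√(4M²+3T²).
√(4M²+3T²) = √(4×(54500)² + 3×(49500)²) = 138700 N·mm.
d³ = 16×138700/(π×82.52) = 8559 mm³.
d = 20.46 mm.

d = 20.5 mm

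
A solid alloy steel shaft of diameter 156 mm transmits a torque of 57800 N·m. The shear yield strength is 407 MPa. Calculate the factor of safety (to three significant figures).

τ = 16T/(πd³) = 16×5.7800×10^7/(π×156³) = 77.54 MPa.
n = τ_limit/τ = 407/77.54 = 5.249.

n = 5.25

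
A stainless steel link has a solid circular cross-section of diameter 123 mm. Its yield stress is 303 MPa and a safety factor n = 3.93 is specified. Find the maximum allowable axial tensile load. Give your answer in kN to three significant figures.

σ_allow = 303/3.93 = 77.10 MPa.
A = πd²/4 = π×123²/4 = 11880 mm².
F_allow = σ_allow × A = 77.10×11880 = 916100 N.

F_allow = 916 kN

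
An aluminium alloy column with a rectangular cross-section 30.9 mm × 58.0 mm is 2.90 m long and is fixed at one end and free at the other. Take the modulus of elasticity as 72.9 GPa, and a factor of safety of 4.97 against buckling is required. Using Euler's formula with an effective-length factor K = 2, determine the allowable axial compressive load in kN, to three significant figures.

P_allow = 0.614 kN

Buckling occurs about the weak axis: I_min = h·b³/12 = 58.0×30.9³/12 = 142600 mm⁴ (b = 30.9 mm is the smaller dimension).
Effective length L_e = KL = 2×2.90 m = 5800 mm.
Euler critical load P_cr = π²EI/L_e² = π²×72900×142600/5800² = 3050 N.
P_allow = P_cr/n = 3050/4.97 = 613.7 N.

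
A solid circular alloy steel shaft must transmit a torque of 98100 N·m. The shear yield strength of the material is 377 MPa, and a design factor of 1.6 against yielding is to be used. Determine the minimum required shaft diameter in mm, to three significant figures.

d = 128 mm

Allowable shear stress τ_allow = 377/1.6 = 235.6 MPa.
For a solid shaft τ = 16T/(πd³), so d³ = 16T/(π τ_allow) = 16×9.8100×10^7/(π×235.6) = 2.120×10^6 mm³.
d = (2.120×10^6)^(1/3) = 128.5 mm.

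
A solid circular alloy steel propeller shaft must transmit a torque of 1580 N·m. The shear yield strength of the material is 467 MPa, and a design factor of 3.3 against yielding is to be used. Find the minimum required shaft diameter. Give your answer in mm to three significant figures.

d = 38.5 mm

Allowable shear stress τ_allow = 467/3.3 = 141.5 MPa.
For a solid shaft τ = 16T/(πd³), so d³ = 16T/(π τ_allow) = 16×1580000/(π×141.5) = 56860 mm³.
d = (56860)^(1/3) = 38.45 mm.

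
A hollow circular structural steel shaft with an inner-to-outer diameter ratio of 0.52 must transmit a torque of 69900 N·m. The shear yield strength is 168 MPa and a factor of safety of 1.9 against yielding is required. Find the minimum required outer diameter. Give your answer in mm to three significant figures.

d_o = 163 mm

τ_allow = 168/1.9 = 88.42 MPa.
For a hollow shaft τ = 16T/[πd_o³(1−k⁴)] with k = 0.52, so 1−k⁴ = 0.9269.
d_o³ = 16T/[π τ_allow (1−k⁴)] = 16×6.9900×10^7/(π×88.42×0.9269) = 4.344×10^6 mm³.
d_o = 163.2 mm.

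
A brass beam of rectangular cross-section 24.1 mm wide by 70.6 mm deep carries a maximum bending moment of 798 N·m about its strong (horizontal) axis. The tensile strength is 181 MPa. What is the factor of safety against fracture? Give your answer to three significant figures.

Section modulus S = bh²/6 = 24.1×70.6²/6 = 20020 mm³.
σ = M/S = 798000/20020 = 39.86 MPa.
n = 181/39.86 = 4.541.

n = 4.54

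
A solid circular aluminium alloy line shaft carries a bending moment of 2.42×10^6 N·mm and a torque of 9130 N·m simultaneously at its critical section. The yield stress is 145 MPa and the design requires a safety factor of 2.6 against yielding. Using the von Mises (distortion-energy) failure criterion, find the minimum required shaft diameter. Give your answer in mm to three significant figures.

σ_allow = σ_y/n = 145/2.6 = 55.77 MPa.
For a solid shaft σ_b = 32M/(πd³) and τ = 16T/(πd³), so the von Mises stress is σ' = (16/πd³)·√(4M²+3T²).
√(4M²+3T²) = √(4×(2.420×10^6)² + 3×(9.130×10^6)²) = 1.654×10^7 N·mm.
d³ = 16×1.654×10^7/(π×55.77) = 1.510×10^6 mm³.
d = 114.7 mm.

d = 115 mm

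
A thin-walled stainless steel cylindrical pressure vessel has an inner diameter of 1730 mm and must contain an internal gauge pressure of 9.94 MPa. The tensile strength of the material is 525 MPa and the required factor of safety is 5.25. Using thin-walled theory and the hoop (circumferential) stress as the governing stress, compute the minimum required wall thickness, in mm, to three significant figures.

σ_allow = 525/5.25 = 100.0 MPa.
Hoop stress σ_h = pD/(2t), so t = pD/(2σ_allow) = 9.94×1730/(2×100.0) = 85.98 mm.

t = 86.0 mm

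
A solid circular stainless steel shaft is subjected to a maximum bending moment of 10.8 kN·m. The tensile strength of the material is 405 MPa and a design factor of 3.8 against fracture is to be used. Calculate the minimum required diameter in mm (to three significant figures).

σ_allow = 405/3.8 = 106.6 MPa.
For a solid circular section σ = 32M/(πd³), so d³ = 32M/(π σ_allow) = 32×1.0800×10^7/(π×106.6) = 1.032×10^6 mm³.
d = 101.1 mm.

d = 101 mm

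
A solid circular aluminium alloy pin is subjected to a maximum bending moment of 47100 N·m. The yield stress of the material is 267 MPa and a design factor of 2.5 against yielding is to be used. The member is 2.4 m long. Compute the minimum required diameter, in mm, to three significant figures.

σ_allow = 267/2.5 = 106.8 MPa.
For a solid circular section σ = 32M/(πd³), so d³ = 32M/(π σ_allow) = 32×4.7100×10^7/(π×106.8) = 4.492×10^6 mm³.
d = 165.0 mm.

d = 165 mm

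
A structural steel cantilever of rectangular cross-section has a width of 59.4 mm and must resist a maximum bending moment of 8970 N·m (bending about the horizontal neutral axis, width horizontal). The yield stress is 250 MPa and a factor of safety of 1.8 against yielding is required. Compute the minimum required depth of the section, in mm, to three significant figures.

h = 80.8 mm

σ_allow = 250/1.8 = 138.9 MPa.
For a rectangular section σ = 6M/(bh²), so h² = 6M/(b σ_allow) = 6×8970000/(59.4×138.9) = 6524 mm².
h = 80.77 mm.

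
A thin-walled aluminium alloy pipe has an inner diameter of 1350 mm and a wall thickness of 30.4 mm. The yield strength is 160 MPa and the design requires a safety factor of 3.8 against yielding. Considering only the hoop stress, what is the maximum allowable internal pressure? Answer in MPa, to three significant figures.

p_allow = 1.90 MPa

σ_allow = 160/3.8 = 42.11 MPa.
σ_h = pD/(2t) → p_allow = 2σ_allow t/D = 2×42.11×30.4/1350 = 1.896 MPa.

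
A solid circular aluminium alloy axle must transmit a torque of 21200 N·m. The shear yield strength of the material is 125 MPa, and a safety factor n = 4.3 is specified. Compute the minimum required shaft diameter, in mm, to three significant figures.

d = 155 mm

Allowable shear stress τ_allow = 125/4.3 = 29.07 MPa.
For a solid shaft τ = 16T/(πd³), so d³ = 16T/(π τ_allow) = 16×2.1200×10^7/(π×29.07) = 3.714×10^6 mm³.
d = (3.714×10^6)^(1/3) = 154.9 mm.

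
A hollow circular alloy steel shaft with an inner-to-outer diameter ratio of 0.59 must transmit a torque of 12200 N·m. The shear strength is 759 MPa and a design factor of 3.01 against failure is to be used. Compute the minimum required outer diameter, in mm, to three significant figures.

τ_allow = 759/3.01 = 252.2 MPa.
For a hollow shaft τ = 16T/[πd_o³(1−k⁴)] with k = 0.59, so 1−k⁴ = 0.8788.
d_o³ = 16T/[π τ_allow (1−k⁴)] = 16×1.2200×10^7/(π×252.2×0.8788) = 280400 mm³.
d_o = 65.45 mm.

d_o = 65.5 mm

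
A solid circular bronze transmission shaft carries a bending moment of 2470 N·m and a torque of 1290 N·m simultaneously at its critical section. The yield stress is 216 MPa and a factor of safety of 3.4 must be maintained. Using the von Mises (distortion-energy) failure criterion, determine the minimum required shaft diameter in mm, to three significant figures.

σ_allow = σ_y/n = 216/3.4 = 63.53 MPa.
For a solid shaft σ_b = 32M/(πd³) and τ = 16T/(πd³), so the von Mises stress is σ' = (16/πd³)·√(4M²+3T²).
√(4M²+3T²) = √(4×(2.470×10^6)² + 3×(1.290×10^6)²) = 5.422×10^6 N·mm.
d³ = 16×5.422×10^6/(π×63.53) = 434600 mm³.
d = 75.75 mm.

d = 75.7 mm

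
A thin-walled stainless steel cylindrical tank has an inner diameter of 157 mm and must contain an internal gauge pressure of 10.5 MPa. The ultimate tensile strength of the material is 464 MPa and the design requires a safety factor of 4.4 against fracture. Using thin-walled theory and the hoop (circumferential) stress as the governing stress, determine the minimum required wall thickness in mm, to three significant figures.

σ_allow = 464/4.4 = 105.5 MPa.
Hoop stress σ_h = pD/(2t), so t = pD/(2σ_allow) = 10.5×157/(2×105.5) = 7.816 mm.

t = 7.82 mm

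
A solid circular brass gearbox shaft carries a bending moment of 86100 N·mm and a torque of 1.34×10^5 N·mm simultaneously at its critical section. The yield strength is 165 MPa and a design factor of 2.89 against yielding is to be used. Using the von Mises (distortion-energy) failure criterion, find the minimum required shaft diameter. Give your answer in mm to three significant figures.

σ_allow = σ_y/n = 165/2.89 = 57.09 MPa.
For a solid shaft σ_b = 32M/(πd³) and τ = 16T/(πd³), so the von Mises stress is σ' = (16/πd³)·√(4M²+3T²).
√(4M²+3T²) = √(4×(86100)² + 3×(134000)²) = 289000 N·mm.
d³ = 16×289000/(π×57.09) = 25780 mm³.
d = 29.54 mm.

d = 29.5 mm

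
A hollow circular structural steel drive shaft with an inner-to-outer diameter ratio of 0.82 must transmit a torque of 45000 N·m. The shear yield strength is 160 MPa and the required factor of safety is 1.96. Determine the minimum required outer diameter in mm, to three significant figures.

τ_allow = 160/1.96 = 81.63 MPa.
For a hollow shaft τ = 16T/[πd_o³(1−k⁴)] with k = 0.82, so 1−k⁴ = 0.5479.
d_o³ = 16T/[π τ_allow (1−k⁴)] = 16×4.5000×10^7/(π×81.63×0.5479) = 5.124×10^6 mm³.
d_o = 172.4 mm.

d_o = 172 mm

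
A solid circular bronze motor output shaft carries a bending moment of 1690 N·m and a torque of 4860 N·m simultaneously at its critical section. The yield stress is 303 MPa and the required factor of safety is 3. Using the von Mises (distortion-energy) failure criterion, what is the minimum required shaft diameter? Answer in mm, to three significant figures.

d = 77.0 mm

σ_allow = σ_y/n = 303/3 = 101.0 MPa.
For a solid shaft σ_b = 32M/(πd³) and τ = 16T/(πd³), so the von Mises stress is σ' = (16/πd³)·√(4M²+3T²).
√(4M²+3T²) = √(4×(1.690×10^6)² + 3×(4.860×10^6)²) = 9.071×10^6 N·mm.
d³ = 16×9.071×10^6/(π×101.0) = 457400 mm³.
d = 77.05 mm.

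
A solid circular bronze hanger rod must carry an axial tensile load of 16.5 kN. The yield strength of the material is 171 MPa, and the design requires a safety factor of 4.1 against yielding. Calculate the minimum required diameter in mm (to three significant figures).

Allowable stress σ_allow = 171/4.1 = 41.71 MPa.
Required area A = F/σ_allow = 16500/41.71 = 395.6 mm².
A = πd²/4 → d = √(4A/π) = 22.44 mm.

d = 22.4 mm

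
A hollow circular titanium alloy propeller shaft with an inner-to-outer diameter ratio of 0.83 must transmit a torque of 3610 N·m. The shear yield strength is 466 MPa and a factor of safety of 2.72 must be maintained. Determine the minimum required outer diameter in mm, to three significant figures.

d_o = 58.9 mm

τ_allow = 466/2.72 = 171.3 MPa.
For a hollow shaft τ = 16T/[πd_o³(1−k⁴)] with k = 0.83, so 1−k⁴ = 0.5254.
d_o³ = 16T/[π τ_allow (1−k⁴)] = 16×3610000/(π×171.3×0.5254) = 204200 mm³.
d_o = 58.89 mm.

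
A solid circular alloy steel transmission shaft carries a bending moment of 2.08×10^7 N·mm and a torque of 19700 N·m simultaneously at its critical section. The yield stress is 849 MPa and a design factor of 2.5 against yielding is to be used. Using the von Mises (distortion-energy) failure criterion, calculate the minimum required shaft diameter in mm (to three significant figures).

d = 93.1 mm

σ_allow = σ_y/n = 849/2.5 = 339.6 MPa.
For a solid shaft σ_b = 32M/(πd³) and τ = 16T/(πd³), so the von Mises stress is σ' = (16/πd³)·√(4M²+3T²).
√(4M²+3T²) = √(4×(2.080×10^7)² + 3×(1.970×10^7)²) = 5.380×10^7 N·mm.
d³ = 16×5.380×10^7/(π×339.6) = 806900 mm³.
d = 93.10 mm.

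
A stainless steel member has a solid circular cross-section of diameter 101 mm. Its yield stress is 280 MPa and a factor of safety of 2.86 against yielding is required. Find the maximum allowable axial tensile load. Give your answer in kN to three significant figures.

σ_allow = 280/2.86 = 97.90 MPa.
A = πd²/4 = π×101²/4 = 8012 mm².
F_allow = σ_allow × A = 97.90×8012 = 784400 N.

F_allow = 784 kN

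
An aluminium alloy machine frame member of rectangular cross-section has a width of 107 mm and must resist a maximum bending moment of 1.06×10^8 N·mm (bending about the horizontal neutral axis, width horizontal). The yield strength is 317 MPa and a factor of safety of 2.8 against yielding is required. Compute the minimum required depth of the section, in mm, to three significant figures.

h = 229 mm

σ_allow = 317/2.8 = 113.2 MPa.
For a rectangular section σ = 6M/(bh²), so h² = 6M/(b σ_allow) = 6×1.0600×10^8/(107×113.2) = 52500 mm².
h = 229.1 mm.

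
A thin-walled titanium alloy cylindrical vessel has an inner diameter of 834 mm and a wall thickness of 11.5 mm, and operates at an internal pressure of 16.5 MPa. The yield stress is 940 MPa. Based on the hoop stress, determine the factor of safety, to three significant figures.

σ_h = pD/(2t) = 16.5×834/(2×11.5) = 598.3 MPa.
n = 940/598.3 = 1.571.

n = 1.57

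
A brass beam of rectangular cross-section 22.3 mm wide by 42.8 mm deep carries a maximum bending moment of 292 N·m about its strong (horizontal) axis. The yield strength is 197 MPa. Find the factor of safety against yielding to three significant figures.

Section modulus S = bh²/6 = 22.3×42.8²/6 = 6808 mm³.
σ = M/S = 292000/6808 = 42.89 MPa.
n = 197/42.89 = 4.593.

n = 4.59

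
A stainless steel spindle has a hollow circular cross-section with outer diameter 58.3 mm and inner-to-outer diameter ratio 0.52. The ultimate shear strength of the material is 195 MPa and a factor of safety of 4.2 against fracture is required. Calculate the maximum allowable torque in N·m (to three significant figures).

T_allow = 1670 N·m

τ_allow = 195/4.2 = 46.43 MPa.
For a hollow shaft T_allow = τ_allow·πd_o³(1−k⁴)/16 with 1−k⁴ = 0.9269, so πd_o³(1−k⁴)/16 = 36060 mm³.
T_allow = 46.43×36060 = 1.674×10^6 N·mm = 1674 N·m.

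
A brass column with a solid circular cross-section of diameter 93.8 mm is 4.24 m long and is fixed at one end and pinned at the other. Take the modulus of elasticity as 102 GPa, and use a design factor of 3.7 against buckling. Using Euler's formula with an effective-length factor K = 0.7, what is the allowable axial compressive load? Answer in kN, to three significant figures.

P_allow = 117 kN

I = πd⁴/64 = π×93.8⁴/64 = 3.800×10^6 mm⁴.
Effective length L_e = KL = 0.7×4.24 m = 2968 mm.
Euler critical load P_cr = π²EI/L_e² = π²×102000×3.800×10^6/2968² = 434300 N.
P_allow = P_cr/n = 434300/3.7 = 117400 N.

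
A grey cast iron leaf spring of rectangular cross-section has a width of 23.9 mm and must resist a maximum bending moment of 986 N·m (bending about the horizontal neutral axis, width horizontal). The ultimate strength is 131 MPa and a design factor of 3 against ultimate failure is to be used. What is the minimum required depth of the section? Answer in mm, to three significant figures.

h = 75.3 mm

σ_allow = 131/3 = 43.67 MPa.
For a rectangular section σ = 6M/(bh²), so h² = 6M/(b σ_allow) = 6×986000/(23.9×43.67) = 5669 mm².
h = 75.29 mm.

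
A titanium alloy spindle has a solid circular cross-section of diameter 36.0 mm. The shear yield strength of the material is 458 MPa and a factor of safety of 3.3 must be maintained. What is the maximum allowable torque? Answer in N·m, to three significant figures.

T_allow = 1270 N·m

τ_allow = 458/3.3 = 138.8 MPa.
For a solid shaft T_allow = τ_allow·πd³/16; πd³/16 = π×36.0³/16 = 9161 mm³.
T_allow = 138.8×9161 = 1.271×10^6 N·mm = 1271 N·m.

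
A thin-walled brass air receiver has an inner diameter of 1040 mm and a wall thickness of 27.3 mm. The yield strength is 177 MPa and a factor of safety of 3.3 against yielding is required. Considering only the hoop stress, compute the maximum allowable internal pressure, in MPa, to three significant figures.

p_allow = 2.82 MPa

σ_allow = 177/3.3 = 53.64 MPa.
σ_h = pD/(2t) → p_allow = 2σ_allow t/D = 2×53.64×27.3/1040 = 2.816 MPa.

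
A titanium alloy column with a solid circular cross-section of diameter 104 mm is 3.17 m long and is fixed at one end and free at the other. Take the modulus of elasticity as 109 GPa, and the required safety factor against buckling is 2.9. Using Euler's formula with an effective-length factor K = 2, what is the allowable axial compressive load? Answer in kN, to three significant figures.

P_allow = 53.0 kN

I = πd⁴/64 = π×104⁴/64 = 5.743×10^6 mm⁴.
Effective length L_e = KL = 2×3.17 m = 6340 mm.
Euler critical load P_cr = π²EI/L_e² = π²×109000×5.743×10^6/6340² = 153700 N.
P_allow = P_cr/n = 153700/2.9 = 53000 N.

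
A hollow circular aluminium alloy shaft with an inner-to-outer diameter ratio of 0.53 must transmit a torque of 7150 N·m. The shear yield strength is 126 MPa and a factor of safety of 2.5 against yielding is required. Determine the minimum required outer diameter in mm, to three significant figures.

d_o = 92.2 mm

τ_allow = 126/2.5 = 50.40 MPa.
For a hollow shaft τ = 16T/[πd_o³(1−k⁴)] with k = 0.53, so 1−k⁴ = 0.9211.
d_o³ = 16T/[π τ_allow (1−k⁴)] = 16×7150000/(π×50.40×0.9211) = 784400 mm³.
d_o = 92.22 mm.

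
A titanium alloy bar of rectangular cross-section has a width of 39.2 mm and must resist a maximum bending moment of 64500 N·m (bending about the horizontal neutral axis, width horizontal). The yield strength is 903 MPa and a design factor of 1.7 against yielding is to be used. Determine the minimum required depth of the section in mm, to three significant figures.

h = 136 mm

σ_allow = 903/1.7 = 531.2 MPa.
For a rectangular section σ = 6M/(bh²), so h² = 6M/(b σ_allow) = 6×6.4500×10^7/(39.2×531.2) = 18590 mm².
h = 136.3 mm.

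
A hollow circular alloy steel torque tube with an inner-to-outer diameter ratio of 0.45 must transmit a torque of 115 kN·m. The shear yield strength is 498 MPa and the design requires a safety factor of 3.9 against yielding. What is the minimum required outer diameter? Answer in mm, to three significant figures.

d_o = 168 mm

τ_allow = 498/3.9 = 127.7 MPa.
For a hollow shaft τ = 16T/[πd_o³(1−k⁴)] with k = 0.45, so 1−k⁴ = 0.9590.
d_o³ = 16T/[π τ_allow (1−k⁴)] = 16×1.1500×10^8/(π×127.7×0.9590) = 4.783×10^6 mm³.
d_o = 168.5 mm.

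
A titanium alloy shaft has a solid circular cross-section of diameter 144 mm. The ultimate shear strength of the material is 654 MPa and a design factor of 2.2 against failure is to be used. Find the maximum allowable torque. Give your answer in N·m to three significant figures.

T_allow = 1.74×10^5 N·m

τ_allow = 654/2.2 = 297.3 MPa.
For a solid shaft T_allow = τ_allow·πd³/16; πd³/16 = π×144³/16 = 586300 mm³.
T_allow = 297.3×586300 = 1.743×10^8 N·mm = 174300 N·m.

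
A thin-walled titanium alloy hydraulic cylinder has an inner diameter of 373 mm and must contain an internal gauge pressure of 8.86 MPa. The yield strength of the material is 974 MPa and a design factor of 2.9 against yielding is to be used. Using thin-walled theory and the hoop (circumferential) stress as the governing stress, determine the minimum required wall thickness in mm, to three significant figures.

t = 4.92 mm

σ_allow = 974/2.9 = 335.9 MPa.
Hoop stress σ_h = pD/(2t), so t = pD/(2σ_allow) = 8.86×373/(2×335.9) = 4.920 mm.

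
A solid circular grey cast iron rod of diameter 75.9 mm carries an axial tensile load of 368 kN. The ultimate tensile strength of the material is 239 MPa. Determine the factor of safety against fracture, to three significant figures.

n = 2.94

A = πd²/4 = 4525 mm².
σ = F/A = 368000/4525 = 81.33 MPa.
n = 239/81.33 = 2.938.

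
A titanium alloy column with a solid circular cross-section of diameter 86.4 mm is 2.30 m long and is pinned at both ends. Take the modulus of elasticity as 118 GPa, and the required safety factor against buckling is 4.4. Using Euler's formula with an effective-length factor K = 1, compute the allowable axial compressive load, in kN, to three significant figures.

I = πd⁴/64 = π×86.4⁴/64 = 2.735×10^6 mm⁴.
Effective length L_e = KL = 1×2.30 m = 2300 mm.
Euler critical load P_cr = π²EI/L_e² = π²×118000×2.735×10^6/2300² = 602200 N.
P_allow = P_cr/n = 602200/4.4 = 136900 N.

P_allow = 137 kN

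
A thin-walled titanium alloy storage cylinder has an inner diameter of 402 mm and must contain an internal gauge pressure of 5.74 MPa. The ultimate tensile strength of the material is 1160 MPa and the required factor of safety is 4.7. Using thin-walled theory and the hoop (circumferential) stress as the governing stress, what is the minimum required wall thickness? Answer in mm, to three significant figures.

t = 4.67 mm

σ_allow = 1160/4.7 = 246.8 MPa.
Hoop stress σ_h = pD/(2t), so t = pD/(2σ_allow) = 5.74×402/(2×246.8) = 4.675 mm.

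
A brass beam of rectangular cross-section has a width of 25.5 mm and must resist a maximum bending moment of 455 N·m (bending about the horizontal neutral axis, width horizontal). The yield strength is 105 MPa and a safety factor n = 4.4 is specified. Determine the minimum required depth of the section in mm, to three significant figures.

σ_allow = 105/4.4 = 23.86 MPa.
For a rectangular section σ = 6M/(bh²), so h² = 6M/(b σ_allow) = 6×455000/(25.5×23.86) = 4486 mm².
h = 66.98 mm.

h = 67.0 mm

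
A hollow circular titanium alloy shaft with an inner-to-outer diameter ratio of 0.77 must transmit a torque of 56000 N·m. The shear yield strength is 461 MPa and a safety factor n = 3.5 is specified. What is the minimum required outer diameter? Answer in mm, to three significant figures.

τ_allow = 461/3.5 = 131.7 MPa.
For a hollow shaft τ = 16T/[πd_o³(1−k⁴)] with k = 0.77, so 1−k⁴ = 0.6485.
d_o³ = 16T/[π τ_allow (1−k⁴)] = 16×5.6000×10^7/(π×131.7×0.6485) = 3.339×10^6 mm³.
d_o = 149.5 mm.

d_o = 149 mm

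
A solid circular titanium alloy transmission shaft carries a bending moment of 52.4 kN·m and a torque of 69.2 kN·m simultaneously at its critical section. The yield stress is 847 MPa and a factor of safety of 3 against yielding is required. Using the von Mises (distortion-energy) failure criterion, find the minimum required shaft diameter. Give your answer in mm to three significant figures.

σ_allow = σ_y/n = 847/3 = 282.3 MPa.
For a solid shaft σ_b = 32M/(πd³) and τ = 16T/(πd³), so the von Mises stress is σ' = (16/πd³)·√(4M²+3T²).
√(4M²+3T²) = √(4×(5.240×10^7)² + 3×(6.920×10^7)²) = 1.592×10^8 N·mm.
d³ = 16×1.592×10^8/(π×282.3) = 2.872×10^6 mm³.
d = 142.1 mm.

d = 142 mm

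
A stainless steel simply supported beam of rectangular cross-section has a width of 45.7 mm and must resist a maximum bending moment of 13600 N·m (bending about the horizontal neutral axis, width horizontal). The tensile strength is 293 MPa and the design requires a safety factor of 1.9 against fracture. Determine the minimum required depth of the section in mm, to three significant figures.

h = 108 mm

σ_allow = 293/1.9 = 154.2 MPa.
For a rectangular section σ = 6M/(bh²), so h² = 6M/(b σ_allow) = 6×1.3600×10^7/(45.7×154.2) = 11580 mm².
h = 107.6 mm.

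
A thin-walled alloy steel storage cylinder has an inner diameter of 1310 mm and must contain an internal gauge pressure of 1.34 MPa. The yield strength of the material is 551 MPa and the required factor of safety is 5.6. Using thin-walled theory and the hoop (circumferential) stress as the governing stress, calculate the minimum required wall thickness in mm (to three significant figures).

t = 8.92 mm

σ_allow = 551/5.6 = 98.39 MPa.
Hoop stress σ_h = pD/(2t), so t = pD/(2σ_allow) = 1.34×1310/(2×98.39) = 8.920 mm.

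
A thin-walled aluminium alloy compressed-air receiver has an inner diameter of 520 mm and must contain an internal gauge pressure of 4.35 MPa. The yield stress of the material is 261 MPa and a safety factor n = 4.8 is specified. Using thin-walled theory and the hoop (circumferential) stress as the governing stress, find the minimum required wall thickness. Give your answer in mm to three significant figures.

σ_allow = 261/4.8 = 54.38 MPa.
Hoop stress σ_h = pD/(2t), so t = pD/(2σ_allow) = 4.35×520/(2×54.38) = 20.80 mm.

t = 20.8 mm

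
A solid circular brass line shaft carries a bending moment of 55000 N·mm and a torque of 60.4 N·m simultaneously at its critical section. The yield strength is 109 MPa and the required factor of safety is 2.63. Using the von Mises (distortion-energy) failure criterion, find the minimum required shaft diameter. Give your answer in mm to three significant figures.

d = 26.5 mm

σ_allow = σ_y/n = 109/2.63 = 41.44 MPa.
For a solid shaft σ_b = 32M/(πd³) and τ = 16T/(πd³), so the von Mises stress is σ' = (16/πd³)·√(4M²+3T²).
√(4M²+3T²) = √(4×(55000)² + 3×(60400)²) = 151800 N·mm.
d³ = 16×151800/(π×41.44) = 18650 mm³.
d = 26.52 mm.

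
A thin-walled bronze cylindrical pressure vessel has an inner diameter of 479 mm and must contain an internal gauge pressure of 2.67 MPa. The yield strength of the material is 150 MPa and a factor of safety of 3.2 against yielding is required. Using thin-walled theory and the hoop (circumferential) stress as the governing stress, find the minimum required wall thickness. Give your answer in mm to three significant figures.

t = 13.6 mm

σ_allow = 150/3.2 = 46.88 MPa.
Hoop stress σ_h = pD/(2t), so t = pD/(2σ_allow) = 2.67×479/(2×46.88) = 13.64 mm.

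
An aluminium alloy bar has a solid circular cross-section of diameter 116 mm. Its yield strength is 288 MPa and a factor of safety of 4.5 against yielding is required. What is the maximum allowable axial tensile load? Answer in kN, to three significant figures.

σ_allow = 288/4.5 = 64.00 MPa.
A = πd²/4 = π×116²/4 = 10570 mm².
F_allow = σ_allow × A = 64.00×10570 = 676400 N.

F_allow = 676 kN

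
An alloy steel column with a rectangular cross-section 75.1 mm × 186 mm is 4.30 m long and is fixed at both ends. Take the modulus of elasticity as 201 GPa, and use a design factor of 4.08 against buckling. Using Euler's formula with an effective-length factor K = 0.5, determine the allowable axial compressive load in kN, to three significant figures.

P_allow = 691 kN

Buckling occurs about the weak axis: I_min = h·b³/12 = 186×75.1³/12 = 6.565×10^6 mm⁴ (b = 75.1 mm is the smaller dimension).
Effective length L_e = KL = 0.5×4.30 m = 2150 mm.
Euler critical load P_cr = π²EI/L_e² = π²×201000×6.565×10^6/2150² = 2.818×10^6 N.
P_allow = P_cr/n = 2.818×10^6/4.08 = 690600 N.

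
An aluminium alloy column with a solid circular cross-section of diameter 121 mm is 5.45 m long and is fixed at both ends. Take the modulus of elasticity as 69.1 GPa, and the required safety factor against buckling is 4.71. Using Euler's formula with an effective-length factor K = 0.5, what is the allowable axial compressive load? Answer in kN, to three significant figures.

I = πd⁴/64 = π×121⁴/64 = 1.052×10^7 mm⁴.
Effective length L_e = KL = 0.5×5.45 m = 2725 mm.
Euler critical load P_cr = π²EI/L_e² = π²×69100×1.052×10^7/2725² = 966400 N.
P_allow = P_cr/n = 966400/4.71 = 205200 N.

P_allow = 205 kN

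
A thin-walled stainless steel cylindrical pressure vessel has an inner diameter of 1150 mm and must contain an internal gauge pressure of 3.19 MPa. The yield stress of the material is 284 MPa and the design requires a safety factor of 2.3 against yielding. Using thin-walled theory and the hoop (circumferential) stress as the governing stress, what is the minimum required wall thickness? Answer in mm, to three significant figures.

σ_allow = 284/2.3 = 123.5 MPa.
Hoop stress σ_h = pD/(2t), so t = pD/(2σ_allow) = 3.19×1150/(2×123.5) = 14.85 mm.

t = 14.9 mm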